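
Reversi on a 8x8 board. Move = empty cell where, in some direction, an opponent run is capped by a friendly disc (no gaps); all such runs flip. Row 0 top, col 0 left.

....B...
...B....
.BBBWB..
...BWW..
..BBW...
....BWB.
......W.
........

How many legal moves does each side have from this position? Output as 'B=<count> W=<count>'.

-- B to move --
(1,4): flips 3 -> legal
(1,5): flips 1 -> legal
(2,6): no bracket -> illegal
(3,6): flips 2 -> legal
(4,5): flips 3 -> legal
(4,6): flips 2 -> legal
(5,3): no bracket -> illegal
(5,7): no bracket -> illegal
(6,4): no bracket -> illegal
(6,5): no bracket -> illegal
(6,7): no bracket -> illegal
(7,5): no bracket -> illegal
(7,6): flips 1 -> legal
(7,7): flips 3 -> legal
B mobility = 7
-- W to move --
(0,2): flips 1 -> legal
(0,3): no bracket -> illegal
(0,5): no bracket -> illegal
(1,0): no bracket -> illegal
(1,1): flips 2 -> legal
(1,2): flips 1 -> legal
(1,4): no bracket -> illegal
(1,5): flips 1 -> legal
(1,6): flips 1 -> legal
(2,0): flips 3 -> legal
(2,6): flips 1 -> legal
(3,0): no bracket -> illegal
(3,1): no bracket -> illegal
(3,2): flips 1 -> legal
(3,6): no bracket -> illegal
(4,1): flips 2 -> legal
(4,5): no bracket -> illegal
(4,6): flips 1 -> legal
(4,7): no bracket -> illegal
(5,1): flips 2 -> legal
(5,2): flips 1 -> legal
(5,3): flips 1 -> legal
(5,7): flips 1 -> legal
(6,3): no bracket -> illegal
(6,4): flips 1 -> legal
(6,5): no bracket -> illegal
(6,7): no bracket -> illegal
W mobility = 15

Answer: B=7 W=15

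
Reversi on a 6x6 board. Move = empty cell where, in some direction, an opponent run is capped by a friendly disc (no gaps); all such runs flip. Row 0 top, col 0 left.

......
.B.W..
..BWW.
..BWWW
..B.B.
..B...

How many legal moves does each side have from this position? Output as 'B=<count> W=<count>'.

-- B to move --
(0,2): no bracket -> illegal
(0,3): no bracket -> illegal
(0,4): flips 1 -> legal
(1,2): no bracket -> illegal
(1,4): flips 3 -> legal
(1,5): flips 2 -> legal
(2,5): flips 2 -> legal
(4,3): no bracket -> illegal
(4,5): no bracket -> illegal
B mobility = 4
-- W to move --
(0,0): flips 2 -> legal
(0,1): no bracket -> illegal
(0,2): no bracket -> illegal
(1,0): no bracket -> illegal
(1,2): no bracket -> illegal
(2,0): no bracket -> illegal
(2,1): flips 1 -> legal
(3,1): flips 2 -> legal
(4,1): flips 1 -> legal
(4,3): no bracket -> illegal
(4,5): no bracket -> illegal
(5,1): flips 1 -> legal
(5,3): flips 1 -> legal
(5,4): flips 1 -> legal
(5,5): flips 1 -> legal
W mobility = 8

Answer: B=4 W=8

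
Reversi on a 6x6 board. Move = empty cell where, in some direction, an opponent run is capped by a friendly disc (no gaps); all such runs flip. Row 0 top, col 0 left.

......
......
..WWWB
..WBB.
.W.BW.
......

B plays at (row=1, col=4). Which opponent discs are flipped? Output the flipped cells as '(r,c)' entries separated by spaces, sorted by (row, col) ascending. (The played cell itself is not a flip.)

Answer: (2,4)

Derivation:
Dir NW: first cell '.' (not opp) -> no flip
Dir N: first cell '.' (not opp) -> no flip
Dir NE: first cell '.' (not opp) -> no flip
Dir W: first cell '.' (not opp) -> no flip
Dir E: first cell '.' (not opp) -> no flip
Dir SW: opp run (2,3) (3,2) (4,1), next='.' -> no flip
Dir S: opp run (2,4) capped by B -> flip
Dir SE: first cell 'B' (not opp) -> no flip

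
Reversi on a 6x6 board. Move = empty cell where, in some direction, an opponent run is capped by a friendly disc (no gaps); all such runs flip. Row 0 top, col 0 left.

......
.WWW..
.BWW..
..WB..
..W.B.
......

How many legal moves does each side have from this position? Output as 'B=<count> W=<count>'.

Answer: B=7 W=8

Derivation:
-- B to move --
(0,0): flips 2 -> legal
(0,1): flips 1 -> legal
(0,2): no bracket -> illegal
(0,3): flips 3 -> legal
(0,4): no bracket -> illegal
(1,0): no bracket -> illegal
(1,4): no bracket -> illegal
(2,0): no bracket -> illegal
(2,4): flips 2 -> legal
(3,1): flips 1 -> legal
(3,4): no bracket -> illegal
(4,1): no bracket -> illegal
(4,3): flips 1 -> legal
(5,1): flips 1 -> legal
(5,2): no bracket -> illegal
(5,3): no bracket -> illegal
B mobility = 7
-- W to move --
(1,0): flips 1 -> legal
(2,0): flips 1 -> legal
(2,4): flips 1 -> legal
(3,0): flips 1 -> legal
(3,1): flips 1 -> legal
(3,4): flips 1 -> legal
(3,5): no bracket -> illegal
(4,3): flips 1 -> legal
(4,5): no bracket -> illegal
(5,3): no bracket -> illegal
(5,4): no bracket -> illegal
(5,5): flips 2 -> legal
W mobility = 8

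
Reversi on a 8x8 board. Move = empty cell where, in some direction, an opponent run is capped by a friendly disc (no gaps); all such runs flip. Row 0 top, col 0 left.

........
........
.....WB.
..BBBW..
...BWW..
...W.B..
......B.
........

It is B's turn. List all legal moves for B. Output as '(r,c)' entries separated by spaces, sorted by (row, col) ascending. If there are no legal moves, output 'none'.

(1,4): no bracket -> illegal
(1,5): flips 3 -> legal
(1,6): flips 1 -> legal
(2,4): flips 1 -> legal
(3,6): flips 1 -> legal
(4,2): no bracket -> illegal
(4,6): flips 2 -> legal
(5,2): no bracket -> illegal
(5,4): flips 1 -> legal
(5,6): flips 1 -> legal
(6,2): flips 3 -> legal
(6,3): flips 1 -> legal
(6,4): no bracket -> illegal

Answer: (1,5) (1,6) (2,4) (3,6) (4,6) (5,4) (5,6) (6,2) (6,3)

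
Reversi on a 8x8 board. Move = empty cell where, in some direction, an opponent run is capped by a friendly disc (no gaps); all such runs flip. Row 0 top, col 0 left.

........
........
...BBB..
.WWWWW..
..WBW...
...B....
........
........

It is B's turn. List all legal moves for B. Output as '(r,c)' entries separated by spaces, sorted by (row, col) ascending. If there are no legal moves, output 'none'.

(2,0): flips 2 -> legal
(2,1): flips 1 -> legal
(2,2): no bracket -> illegal
(2,6): flips 2 -> legal
(3,0): no bracket -> illegal
(3,6): no bracket -> illegal
(4,0): no bracket -> illegal
(4,1): flips 2 -> legal
(4,5): flips 3 -> legal
(4,6): flips 1 -> legal
(5,1): flips 2 -> legal
(5,2): no bracket -> illegal
(5,4): flips 2 -> legal
(5,5): no bracket -> illegal

Answer: (2,0) (2,1) (2,6) (4,1) (4,5) (4,6) (5,1) (5,4)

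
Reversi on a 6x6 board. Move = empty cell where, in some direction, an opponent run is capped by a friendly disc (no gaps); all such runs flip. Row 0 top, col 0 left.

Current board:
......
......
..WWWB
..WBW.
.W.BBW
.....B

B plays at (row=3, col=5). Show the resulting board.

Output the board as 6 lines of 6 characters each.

Place B at (3,5); scan 8 dirs for brackets.
Dir NW: opp run (2,4), next='.' -> no flip
Dir N: first cell 'B' (not opp) -> no flip
Dir NE: edge -> no flip
Dir W: opp run (3,4) capped by B -> flip
Dir E: edge -> no flip
Dir SW: first cell 'B' (not opp) -> no flip
Dir S: opp run (4,5) capped by B -> flip
Dir SE: edge -> no flip
All flips: (3,4) (4,5)

Answer: ......
......
..WWWB
..WBBB
.W.BBB
.....B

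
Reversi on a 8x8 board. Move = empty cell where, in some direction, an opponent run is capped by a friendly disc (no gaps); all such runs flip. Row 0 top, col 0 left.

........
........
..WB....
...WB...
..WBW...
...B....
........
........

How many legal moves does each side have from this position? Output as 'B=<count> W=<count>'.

Answer: B=7 W=6

Derivation:
-- B to move --
(1,1): no bracket -> illegal
(1,2): no bracket -> illegal
(1,3): no bracket -> illegal
(2,1): flips 1 -> legal
(2,4): no bracket -> illegal
(3,1): flips 1 -> legal
(3,2): flips 1 -> legal
(3,5): flips 1 -> legal
(4,1): flips 1 -> legal
(4,5): flips 1 -> legal
(5,1): no bracket -> illegal
(5,2): no bracket -> illegal
(5,4): flips 1 -> legal
(5,5): no bracket -> illegal
B mobility = 7
-- W to move --
(1,2): no bracket -> illegal
(1,3): flips 1 -> legal
(1,4): no bracket -> illegal
(2,4): flips 2 -> legal
(2,5): no bracket -> illegal
(3,2): no bracket -> illegal
(3,5): flips 1 -> legal
(4,5): no bracket -> illegal
(5,2): no bracket -> illegal
(5,4): no bracket -> illegal
(6,2): flips 1 -> legal
(6,3): flips 2 -> legal
(6,4): flips 1 -> legal
W mobility = 6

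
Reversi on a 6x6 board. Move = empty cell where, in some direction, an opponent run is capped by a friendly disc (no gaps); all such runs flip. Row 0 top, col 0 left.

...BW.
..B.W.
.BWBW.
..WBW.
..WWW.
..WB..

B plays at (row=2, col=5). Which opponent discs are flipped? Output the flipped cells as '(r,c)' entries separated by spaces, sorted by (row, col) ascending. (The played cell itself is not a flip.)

Answer: (1,4) (2,4)

Derivation:
Dir NW: opp run (1,4) capped by B -> flip
Dir N: first cell '.' (not opp) -> no flip
Dir NE: edge -> no flip
Dir W: opp run (2,4) capped by B -> flip
Dir E: edge -> no flip
Dir SW: opp run (3,4) (4,3) (5,2), next=edge -> no flip
Dir S: first cell '.' (not opp) -> no flip
Dir SE: edge -> no flip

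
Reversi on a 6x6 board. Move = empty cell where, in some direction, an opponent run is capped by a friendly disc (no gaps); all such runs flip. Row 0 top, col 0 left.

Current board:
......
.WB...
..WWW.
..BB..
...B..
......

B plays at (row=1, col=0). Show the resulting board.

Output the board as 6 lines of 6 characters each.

Place B at (1,0); scan 8 dirs for brackets.
Dir NW: edge -> no flip
Dir N: first cell '.' (not opp) -> no flip
Dir NE: first cell '.' (not opp) -> no flip
Dir W: edge -> no flip
Dir E: opp run (1,1) capped by B -> flip
Dir SW: edge -> no flip
Dir S: first cell '.' (not opp) -> no flip
Dir SE: first cell '.' (not opp) -> no flip
All flips: (1,1)

Answer: ......
BBB...
..WWW.
..BB..
...B..
......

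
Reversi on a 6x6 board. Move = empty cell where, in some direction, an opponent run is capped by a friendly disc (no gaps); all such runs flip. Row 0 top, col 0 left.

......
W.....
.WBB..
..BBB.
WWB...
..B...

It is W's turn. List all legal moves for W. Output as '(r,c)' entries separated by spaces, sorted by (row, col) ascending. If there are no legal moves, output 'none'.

Answer: (1,4) (2,4) (4,3)

Derivation:
(1,1): no bracket -> illegal
(1,2): no bracket -> illegal
(1,3): no bracket -> illegal
(1,4): flips 2 -> legal
(2,4): flips 2 -> legal
(2,5): no bracket -> illegal
(3,1): no bracket -> illegal
(3,5): no bracket -> illegal
(4,3): flips 2 -> legal
(4,4): no bracket -> illegal
(4,5): no bracket -> illegal
(5,1): no bracket -> illegal
(5,3): no bracket -> illegal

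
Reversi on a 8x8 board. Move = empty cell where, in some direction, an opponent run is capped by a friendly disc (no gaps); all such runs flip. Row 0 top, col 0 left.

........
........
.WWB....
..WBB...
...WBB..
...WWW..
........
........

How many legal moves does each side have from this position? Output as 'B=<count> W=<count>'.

Answer: B=11 W=7

Derivation:
-- B to move --
(1,0): no bracket -> illegal
(1,1): flips 1 -> legal
(1,2): no bracket -> illegal
(1,3): no bracket -> illegal
(2,0): flips 2 -> legal
(3,0): no bracket -> illegal
(3,1): flips 1 -> legal
(4,1): flips 1 -> legal
(4,2): flips 1 -> legal
(4,6): no bracket -> illegal
(5,2): flips 1 -> legal
(5,6): no bracket -> illegal
(6,2): flips 1 -> legal
(6,3): flips 3 -> legal
(6,4): flips 1 -> legal
(6,5): flips 1 -> legal
(6,6): flips 1 -> legal
B mobility = 11
-- W to move --
(1,2): no bracket -> illegal
(1,3): flips 2 -> legal
(1,4): flips 1 -> legal
(2,4): flips 3 -> legal
(2,5): flips 1 -> legal
(3,5): flips 4 -> legal
(3,6): flips 1 -> legal
(4,2): no bracket -> illegal
(4,6): flips 2 -> legal
(5,6): no bracket -> illegal
W mobility = 7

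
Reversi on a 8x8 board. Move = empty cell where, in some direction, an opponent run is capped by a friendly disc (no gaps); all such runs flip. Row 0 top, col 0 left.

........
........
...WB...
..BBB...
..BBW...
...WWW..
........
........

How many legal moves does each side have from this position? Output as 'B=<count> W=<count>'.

Answer: B=9 W=7

Derivation:
-- B to move --
(1,2): flips 1 -> legal
(1,3): flips 1 -> legal
(1,4): flips 1 -> legal
(2,2): flips 1 -> legal
(3,5): no bracket -> illegal
(4,5): flips 1 -> legal
(4,6): no bracket -> illegal
(5,2): no bracket -> illegal
(5,6): no bracket -> illegal
(6,2): no bracket -> illegal
(6,3): flips 1 -> legal
(6,4): flips 3 -> legal
(6,5): flips 1 -> legal
(6,6): flips 2 -> legal
B mobility = 9
-- W to move --
(1,3): no bracket -> illegal
(1,4): flips 2 -> legal
(1,5): no bracket -> illegal
(2,1): flips 2 -> legal
(2,2): flips 1 -> legal
(2,5): flips 1 -> legal
(3,1): flips 1 -> legal
(3,5): no bracket -> illegal
(4,1): flips 3 -> legal
(4,5): flips 1 -> legal
(5,1): no bracket -> illegal
(5,2): no bracket -> illegal
W mobility = 7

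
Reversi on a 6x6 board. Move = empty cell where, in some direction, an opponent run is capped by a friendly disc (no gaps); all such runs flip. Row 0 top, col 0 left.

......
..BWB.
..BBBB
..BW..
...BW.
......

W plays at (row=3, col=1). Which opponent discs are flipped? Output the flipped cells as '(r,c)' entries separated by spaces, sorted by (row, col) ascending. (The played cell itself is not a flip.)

Answer: (2,2) (3,2)

Derivation:
Dir NW: first cell '.' (not opp) -> no flip
Dir N: first cell '.' (not opp) -> no flip
Dir NE: opp run (2,2) capped by W -> flip
Dir W: first cell '.' (not opp) -> no flip
Dir E: opp run (3,2) capped by W -> flip
Dir SW: first cell '.' (not opp) -> no flip
Dir S: first cell '.' (not opp) -> no flip
Dir SE: first cell '.' (not opp) -> no flip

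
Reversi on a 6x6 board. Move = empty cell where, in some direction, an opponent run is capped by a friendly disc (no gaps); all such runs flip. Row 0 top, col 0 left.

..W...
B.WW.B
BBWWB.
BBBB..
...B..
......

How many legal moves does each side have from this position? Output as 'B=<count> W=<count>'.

Answer: B=4 W=7

Derivation:
-- B to move --
(0,1): no bracket -> illegal
(0,3): flips 3 -> legal
(0,4): flips 2 -> legal
(1,1): flips 1 -> legal
(1,4): flips 1 -> legal
(3,4): no bracket -> illegal
B mobility = 4
-- W to move --
(0,0): no bracket -> illegal
(0,1): no bracket -> illegal
(0,4): no bracket -> illegal
(0,5): no bracket -> illegal
(1,1): no bracket -> illegal
(1,4): no bracket -> illegal
(2,5): flips 1 -> legal
(3,4): no bracket -> illegal
(3,5): flips 1 -> legal
(4,0): flips 1 -> legal
(4,1): flips 1 -> legal
(4,2): flips 1 -> legal
(4,4): flips 1 -> legal
(5,2): no bracket -> illegal
(5,3): flips 2 -> legal
(5,4): no bracket -> illegal
W mobility = 7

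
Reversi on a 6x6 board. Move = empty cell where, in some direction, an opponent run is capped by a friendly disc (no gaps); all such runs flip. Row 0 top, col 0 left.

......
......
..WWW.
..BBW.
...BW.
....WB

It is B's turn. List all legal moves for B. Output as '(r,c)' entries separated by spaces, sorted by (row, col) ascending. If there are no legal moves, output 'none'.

(1,1): flips 1 -> legal
(1,2): flips 1 -> legal
(1,3): flips 1 -> legal
(1,4): flips 1 -> legal
(1,5): flips 1 -> legal
(2,1): no bracket -> illegal
(2,5): flips 1 -> legal
(3,1): no bracket -> illegal
(3,5): flips 1 -> legal
(4,5): flips 1 -> legal
(5,3): flips 1 -> legal

Answer: (1,1) (1,2) (1,3) (1,4) (1,5) (2,5) (3,5) (4,5) (5,3)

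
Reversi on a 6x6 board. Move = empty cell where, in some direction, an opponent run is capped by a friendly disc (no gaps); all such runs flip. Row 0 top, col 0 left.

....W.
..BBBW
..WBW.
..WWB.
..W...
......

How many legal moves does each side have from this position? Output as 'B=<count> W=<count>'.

-- B to move --
(0,3): no bracket -> illegal
(0,5): no bracket -> illegal
(1,1): no bracket -> illegal
(2,1): flips 1 -> legal
(2,5): flips 1 -> legal
(3,1): flips 3 -> legal
(3,5): flips 1 -> legal
(4,1): flips 1 -> legal
(4,3): flips 1 -> legal
(4,4): no bracket -> illegal
(5,1): no bracket -> illegal
(5,2): flips 3 -> legal
(5,3): no bracket -> illegal
B mobility = 7
-- W to move --
(0,1): no bracket -> illegal
(0,2): flips 2 -> legal
(0,3): flips 2 -> legal
(0,5): flips 2 -> legal
(1,1): flips 3 -> legal
(2,1): no bracket -> illegal
(2,5): no bracket -> illegal
(3,5): flips 1 -> legal
(4,3): no bracket -> illegal
(4,4): flips 1 -> legal
(4,5): no bracket -> illegal
W mobility = 6

Answer: B=7 W=6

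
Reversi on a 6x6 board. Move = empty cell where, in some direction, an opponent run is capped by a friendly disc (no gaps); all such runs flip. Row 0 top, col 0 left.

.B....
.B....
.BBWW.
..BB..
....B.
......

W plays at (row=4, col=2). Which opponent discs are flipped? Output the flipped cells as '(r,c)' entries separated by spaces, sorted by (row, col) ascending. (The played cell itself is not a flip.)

Dir NW: first cell '.' (not opp) -> no flip
Dir N: opp run (3,2) (2,2), next='.' -> no flip
Dir NE: opp run (3,3) capped by W -> flip
Dir W: first cell '.' (not opp) -> no flip
Dir E: first cell '.' (not opp) -> no flip
Dir SW: first cell '.' (not opp) -> no flip
Dir S: first cell '.' (not opp) -> no flip
Dir SE: first cell '.' (not opp) -> no flip

Answer: (3,3)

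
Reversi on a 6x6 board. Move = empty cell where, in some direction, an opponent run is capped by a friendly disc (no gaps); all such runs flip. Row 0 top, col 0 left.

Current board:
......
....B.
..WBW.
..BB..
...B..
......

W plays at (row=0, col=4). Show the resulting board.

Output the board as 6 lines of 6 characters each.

Place W at (0,4); scan 8 dirs for brackets.
Dir NW: edge -> no flip
Dir N: edge -> no flip
Dir NE: edge -> no flip
Dir W: first cell '.' (not opp) -> no flip
Dir E: first cell '.' (not opp) -> no flip
Dir SW: first cell '.' (not opp) -> no flip
Dir S: opp run (1,4) capped by W -> flip
Dir SE: first cell '.' (not opp) -> no flip
All flips: (1,4)

Answer: ....W.
....W.
..WBW.
..BB..
...B..
......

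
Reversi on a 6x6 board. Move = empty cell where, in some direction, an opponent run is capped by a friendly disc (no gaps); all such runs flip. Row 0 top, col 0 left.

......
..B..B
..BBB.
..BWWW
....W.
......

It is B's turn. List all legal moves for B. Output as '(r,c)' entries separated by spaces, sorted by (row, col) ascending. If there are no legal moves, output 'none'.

(2,5): no bracket -> illegal
(4,2): flips 1 -> legal
(4,3): flips 1 -> legal
(4,5): flips 1 -> legal
(5,3): no bracket -> illegal
(5,4): flips 2 -> legal
(5,5): flips 2 -> legal

Answer: (4,2) (4,3) (4,5) (5,4) (5,5)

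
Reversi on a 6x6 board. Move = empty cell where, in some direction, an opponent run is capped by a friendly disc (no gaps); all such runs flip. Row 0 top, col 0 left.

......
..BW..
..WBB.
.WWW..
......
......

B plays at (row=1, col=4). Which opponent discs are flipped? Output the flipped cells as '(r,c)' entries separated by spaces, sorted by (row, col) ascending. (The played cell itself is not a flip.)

Answer: (1,3)

Derivation:
Dir NW: first cell '.' (not opp) -> no flip
Dir N: first cell '.' (not opp) -> no flip
Dir NE: first cell '.' (not opp) -> no flip
Dir W: opp run (1,3) capped by B -> flip
Dir E: first cell '.' (not opp) -> no flip
Dir SW: first cell 'B' (not opp) -> no flip
Dir S: first cell 'B' (not opp) -> no flip
Dir SE: first cell '.' (not opp) -> no flip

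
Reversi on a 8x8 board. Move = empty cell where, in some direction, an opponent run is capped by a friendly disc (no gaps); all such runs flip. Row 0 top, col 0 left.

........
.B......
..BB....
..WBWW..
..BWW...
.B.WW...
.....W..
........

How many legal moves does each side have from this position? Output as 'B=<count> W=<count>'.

-- B to move --
(2,1): no bracket -> illegal
(2,4): no bracket -> illegal
(2,5): no bracket -> illegal
(2,6): no bracket -> illegal
(3,1): flips 1 -> legal
(3,6): flips 2 -> legal
(4,1): flips 1 -> legal
(4,5): flips 3 -> legal
(4,6): no bracket -> illegal
(5,2): no bracket -> illegal
(5,5): flips 1 -> legal
(5,6): no bracket -> illegal
(6,2): no bracket -> illegal
(6,3): flips 2 -> legal
(6,4): flips 1 -> legal
(6,6): no bracket -> illegal
(7,4): no bracket -> illegal
(7,5): no bracket -> illegal
(7,6): no bracket -> illegal
B mobility = 7
-- W to move --
(0,0): flips 3 -> legal
(0,1): no bracket -> illegal
(0,2): no bracket -> illegal
(1,0): no bracket -> illegal
(1,2): flips 2 -> legal
(1,3): flips 2 -> legal
(1,4): flips 1 -> legal
(2,0): no bracket -> illegal
(2,1): no bracket -> illegal
(2,4): no bracket -> illegal
(3,1): flips 1 -> legal
(4,0): no bracket -> illegal
(4,1): flips 1 -> legal
(5,0): no bracket -> illegal
(5,2): flips 1 -> legal
(6,0): no bracket -> illegal
(6,1): no bracket -> illegal
(6,2): no bracket -> illegal
W mobility = 7

Answer: B=7 W=7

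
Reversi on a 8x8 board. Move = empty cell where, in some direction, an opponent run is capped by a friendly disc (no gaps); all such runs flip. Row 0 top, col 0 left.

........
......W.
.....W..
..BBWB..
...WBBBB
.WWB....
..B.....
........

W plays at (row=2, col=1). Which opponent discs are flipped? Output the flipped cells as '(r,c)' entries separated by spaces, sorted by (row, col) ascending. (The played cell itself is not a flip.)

Dir NW: first cell '.' (not opp) -> no flip
Dir N: first cell '.' (not opp) -> no flip
Dir NE: first cell '.' (not opp) -> no flip
Dir W: first cell '.' (not opp) -> no flip
Dir E: first cell '.' (not opp) -> no flip
Dir SW: first cell '.' (not opp) -> no flip
Dir S: first cell '.' (not opp) -> no flip
Dir SE: opp run (3,2) capped by W -> flip

Answer: (3,2)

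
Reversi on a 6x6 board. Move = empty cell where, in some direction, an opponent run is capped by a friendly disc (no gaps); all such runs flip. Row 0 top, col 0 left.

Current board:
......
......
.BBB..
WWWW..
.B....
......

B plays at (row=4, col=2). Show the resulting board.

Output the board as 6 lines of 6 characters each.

Place B at (4,2); scan 8 dirs for brackets.
Dir NW: opp run (3,1), next='.' -> no flip
Dir N: opp run (3,2) capped by B -> flip
Dir NE: opp run (3,3), next='.' -> no flip
Dir W: first cell 'B' (not opp) -> no flip
Dir E: first cell '.' (not opp) -> no flip
Dir SW: first cell '.' (not opp) -> no flip
Dir S: first cell '.' (not opp) -> no flip
Dir SE: first cell '.' (not opp) -> no flip
All flips: (3,2)

Answer: ......
......
.BBB..
WWBW..
.BB...
......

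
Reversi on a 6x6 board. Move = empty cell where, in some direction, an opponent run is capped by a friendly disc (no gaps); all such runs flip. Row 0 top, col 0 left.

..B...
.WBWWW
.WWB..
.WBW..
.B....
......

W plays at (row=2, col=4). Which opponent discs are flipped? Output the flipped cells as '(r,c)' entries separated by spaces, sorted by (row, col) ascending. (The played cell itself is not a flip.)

Answer: (2,3)

Derivation:
Dir NW: first cell 'W' (not opp) -> no flip
Dir N: first cell 'W' (not opp) -> no flip
Dir NE: first cell 'W' (not opp) -> no flip
Dir W: opp run (2,3) capped by W -> flip
Dir E: first cell '.' (not opp) -> no flip
Dir SW: first cell 'W' (not opp) -> no flip
Dir S: first cell '.' (not opp) -> no flip
Dir SE: first cell '.' (not opp) -> no flip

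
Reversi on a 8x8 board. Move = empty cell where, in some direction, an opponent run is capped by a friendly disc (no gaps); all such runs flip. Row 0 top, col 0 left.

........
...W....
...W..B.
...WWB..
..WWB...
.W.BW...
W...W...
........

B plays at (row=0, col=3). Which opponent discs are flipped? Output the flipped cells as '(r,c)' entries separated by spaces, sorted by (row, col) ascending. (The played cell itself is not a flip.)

Dir NW: edge -> no flip
Dir N: edge -> no flip
Dir NE: edge -> no flip
Dir W: first cell '.' (not opp) -> no flip
Dir E: first cell '.' (not opp) -> no flip
Dir SW: first cell '.' (not opp) -> no flip
Dir S: opp run (1,3) (2,3) (3,3) (4,3) capped by B -> flip
Dir SE: first cell '.' (not opp) -> no flip

Answer: (1,3) (2,3) (3,3) (4,3)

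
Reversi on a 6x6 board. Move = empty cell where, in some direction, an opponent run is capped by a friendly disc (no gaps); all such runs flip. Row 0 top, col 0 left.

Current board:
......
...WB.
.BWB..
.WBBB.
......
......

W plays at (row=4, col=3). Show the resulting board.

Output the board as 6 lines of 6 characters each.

Answer: ......
...WB.
.BWW..
.WBWB.
...W..
......

Derivation:
Place W at (4,3); scan 8 dirs for brackets.
Dir NW: opp run (3,2) (2,1), next='.' -> no flip
Dir N: opp run (3,3) (2,3) capped by W -> flip
Dir NE: opp run (3,4), next='.' -> no flip
Dir W: first cell '.' (not opp) -> no flip
Dir E: first cell '.' (not opp) -> no flip
Dir SW: first cell '.' (not opp) -> no flip
Dir S: first cell '.' (not opp) -> no flip
Dir SE: first cell '.' (not opp) -> no flip
All flips: (2,3) (3,3)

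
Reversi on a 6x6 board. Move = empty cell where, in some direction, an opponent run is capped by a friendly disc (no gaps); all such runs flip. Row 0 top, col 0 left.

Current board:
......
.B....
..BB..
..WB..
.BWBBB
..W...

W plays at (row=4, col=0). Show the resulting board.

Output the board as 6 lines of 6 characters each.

Answer: ......
.B....
..BB..
..WB..
WWWBBB
..W...

Derivation:
Place W at (4,0); scan 8 dirs for brackets.
Dir NW: edge -> no flip
Dir N: first cell '.' (not opp) -> no flip
Dir NE: first cell '.' (not opp) -> no flip
Dir W: edge -> no flip
Dir E: opp run (4,1) capped by W -> flip
Dir SW: edge -> no flip
Dir S: first cell '.' (not opp) -> no flip
Dir SE: first cell '.' (not opp) -> no flip
All flips: (4,1)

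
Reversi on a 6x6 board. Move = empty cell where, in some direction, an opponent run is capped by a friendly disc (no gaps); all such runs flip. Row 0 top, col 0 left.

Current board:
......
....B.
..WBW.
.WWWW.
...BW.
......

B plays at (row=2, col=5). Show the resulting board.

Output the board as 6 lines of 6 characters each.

Place B at (2,5); scan 8 dirs for brackets.
Dir NW: first cell 'B' (not opp) -> no flip
Dir N: first cell '.' (not opp) -> no flip
Dir NE: edge -> no flip
Dir W: opp run (2,4) capped by B -> flip
Dir E: edge -> no flip
Dir SW: opp run (3,4) capped by B -> flip
Dir S: first cell '.' (not opp) -> no flip
Dir SE: edge -> no flip
All flips: (2,4) (3,4)

Answer: ......
....B.
..WBBB
.WWWB.
...BW.
......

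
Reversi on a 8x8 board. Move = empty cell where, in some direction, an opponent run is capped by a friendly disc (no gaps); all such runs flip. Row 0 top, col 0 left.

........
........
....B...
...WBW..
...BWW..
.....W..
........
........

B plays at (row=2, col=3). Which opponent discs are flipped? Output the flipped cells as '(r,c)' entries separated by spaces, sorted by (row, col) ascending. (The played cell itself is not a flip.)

Answer: (3,3)

Derivation:
Dir NW: first cell '.' (not opp) -> no flip
Dir N: first cell '.' (not opp) -> no flip
Dir NE: first cell '.' (not opp) -> no flip
Dir W: first cell '.' (not opp) -> no flip
Dir E: first cell 'B' (not opp) -> no flip
Dir SW: first cell '.' (not opp) -> no flip
Dir S: opp run (3,3) capped by B -> flip
Dir SE: first cell 'B' (not opp) -> no flip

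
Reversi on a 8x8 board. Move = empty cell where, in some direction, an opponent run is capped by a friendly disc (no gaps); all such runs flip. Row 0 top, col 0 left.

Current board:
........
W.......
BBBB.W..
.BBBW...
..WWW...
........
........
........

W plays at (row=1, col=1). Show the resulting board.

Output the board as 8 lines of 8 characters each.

Answer: ........
WW......
BBWB.W..
.BBWW...
..WWW...
........
........
........

Derivation:
Place W at (1,1); scan 8 dirs for brackets.
Dir NW: first cell '.' (not opp) -> no flip
Dir N: first cell '.' (not opp) -> no flip
Dir NE: first cell '.' (not opp) -> no flip
Dir W: first cell 'W' (not opp) -> no flip
Dir E: first cell '.' (not opp) -> no flip
Dir SW: opp run (2,0), next=edge -> no flip
Dir S: opp run (2,1) (3,1), next='.' -> no flip
Dir SE: opp run (2,2) (3,3) capped by W -> flip
All flips: (2,2) (3,3)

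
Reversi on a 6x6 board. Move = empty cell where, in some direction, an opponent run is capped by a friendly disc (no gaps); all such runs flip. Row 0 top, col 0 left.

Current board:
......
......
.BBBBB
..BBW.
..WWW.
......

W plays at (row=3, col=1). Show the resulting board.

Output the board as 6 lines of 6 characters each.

Place W at (3,1); scan 8 dirs for brackets.
Dir NW: first cell '.' (not opp) -> no flip
Dir N: opp run (2,1), next='.' -> no flip
Dir NE: opp run (2,2), next='.' -> no flip
Dir W: first cell '.' (not opp) -> no flip
Dir E: opp run (3,2) (3,3) capped by W -> flip
Dir SW: first cell '.' (not opp) -> no flip
Dir S: first cell '.' (not opp) -> no flip
Dir SE: first cell 'W' (not opp) -> no flip
All flips: (3,2) (3,3)

Answer: ......
......
.BBBBB
.WWWW.
..WWW.
......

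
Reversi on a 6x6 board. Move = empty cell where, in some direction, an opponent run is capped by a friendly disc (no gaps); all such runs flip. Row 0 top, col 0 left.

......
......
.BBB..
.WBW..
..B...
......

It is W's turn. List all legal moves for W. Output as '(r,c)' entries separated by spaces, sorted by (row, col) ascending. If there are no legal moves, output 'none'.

(1,0): no bracket -> illegal
(1,1): flips 2 -> legal
(1,2): no bracket -> illegal
(1,3): flips 2 -> legal
(1,4): no bracket -> illegal
(2,0): no bracket -> illegal
(2,4): no bracket -> illegal
(3,0): no bracket -> illegal
(3,4): no bracket -> illegal
(4,1): no bracket -> illegal
(4,3): no bracket -> illegal
(5,1): flips 1 -> legal
(5,2): no bracket -> illegal
(5,3): flips 1 -> legal

Answer: (1,1) (1,3) (5,1) (5,3)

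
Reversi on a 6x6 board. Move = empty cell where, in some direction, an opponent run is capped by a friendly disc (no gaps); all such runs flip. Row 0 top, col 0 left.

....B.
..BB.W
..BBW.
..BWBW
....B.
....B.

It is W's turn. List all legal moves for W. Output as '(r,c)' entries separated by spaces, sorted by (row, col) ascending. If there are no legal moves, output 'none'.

Answer: (0,2) (0,3) (1,1) (2,1) (3,1) (5,3) (5,5)

Derivation:
(0,1): no bracket -> illegal
(0,2): flips 1 -> legal
(0,3): flips 2 -> legal
(0,5): no bracket -> illegal
(1,1): flips 1 -> legal
(1,4): no bracket -> illegal
(2,1): flips 2 -> legal
(2,5): no bracket -> illegal
(3,1): flips 1 -> legal
(4,1): no bracket -> illegal
(4,2): no bracket -> illegal
(4,3): no bracket -> illegal
(4,5): no bracket -> illegal
(5,3): flips 1 -> legal
(5,5): flips 1 -> legal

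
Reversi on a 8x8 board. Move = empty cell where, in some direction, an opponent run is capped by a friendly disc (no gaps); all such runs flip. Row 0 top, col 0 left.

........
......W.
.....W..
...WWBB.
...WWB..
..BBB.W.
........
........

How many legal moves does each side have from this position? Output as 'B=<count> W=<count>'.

Answer: B=8 W=10

Derivation:
-- B to move --
(0,5): no bracket -> illegal
(0,6): no bracket -> illegal
(0,7): flips 4 -> legal
(1,4): flips 1 -> legal
(1,5): flips 1 -> legal
(1,7): no bracket -> illegal
(2,2): no bracket -> illegal
(2,3): flips 3 -> legal
(2,4): flips 2 -> legal
(2,6): no bracket -> illegal
(2,7): no bracket -> illegal
(3,2): flips 3 -> legal
(4,2): flips 2 -> legal
(4,6): no bracket -> illegal
(4,7): no bracket -> illegal
(5,5): no bracket -> illegal
(5,7): no bracket -> illegal
(6,5): no bracket -> illegal
(6,6): no bracket -> illegal
(6,7): flips 1 -> legal
B mobility = 8
-- W to move --
(2,4): no bracket -> illegal
(2,6): flips 1 -> legal
(2,7): no bracket -> illegal
(3,7): flips 2 -> legal
(4,1): no bracket -> illegal
(4,2): no bracket -> illegal
(4,6): flips 1 -> legal
(4,7): flips 1 -> legal
(5,1): no bracket -> illegal
(5,5): flips 2 -> legal
(6,1): flips 1 -> legal
(6,2): flips 1 -> legal
(6,3): flips 1 -> legal
(6,4): flips 1 -> legal
(6,5): flips 1 -> legal
W mobility = 10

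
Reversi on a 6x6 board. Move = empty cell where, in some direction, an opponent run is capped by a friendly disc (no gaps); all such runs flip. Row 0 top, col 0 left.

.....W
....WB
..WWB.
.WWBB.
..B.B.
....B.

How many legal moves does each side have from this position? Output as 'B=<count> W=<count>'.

Answer: B=7 W=7

Derivation:
-- B to move --
(0,3): no bracket -> illegal
(0,4): flips 1 -> legal
(1,1): flips 1 -> legal
(1,2): flips 3 -> legal
(1,3): flips 2 -> legal
(2,0): flips 1 -> legal
(2,1): flips 2 -> legal
(2,5): no bracket -> illegal
(3,0): flips 2 -> legal
(4,0): no bracket -> illegal
(4,1): no bracket -> illegal
(4,3): no bracket -> illegal
B mobility = 7
-- W to move --
(0,4): no bracket -> illegal
(1,3): no bracket -> illegal
(2,5): flips 2 -> legal
(3,5): flips 2 -> legal
(4,1): no bracket -> illegal
(4,3): flips 1 -> legal
(4,5): flips 1 -> legal
(5,1): no bracket -> illegal
(5,2): flips 1 -> legal
(5,3): flips 1 -> legal
(5,5): flips 2 -> legal
W mobility = 7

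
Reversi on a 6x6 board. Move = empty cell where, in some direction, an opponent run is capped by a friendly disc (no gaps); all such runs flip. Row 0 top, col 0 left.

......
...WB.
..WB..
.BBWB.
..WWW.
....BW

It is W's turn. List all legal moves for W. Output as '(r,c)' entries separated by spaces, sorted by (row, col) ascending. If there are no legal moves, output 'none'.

(0,3): no bracket -> illegal
(0,4): no bracket -> illegal
(0,5): no bracket -> illegal
(1,2): no bracket -> illegal
(1,5): flips 1 -> legal
(2,0): flips 1 -> legal
(2,1): flips 1 -> legal
(2,4): flips 2 -> legal
(2,5): flips 1 -> legal
(3,0): flips 2 -> legal
(3,5): flips 1 -> legal
(4,0): flips 1 -> legal
(4,1): no bracket -> illegal
(4,5): no bracket -> illegal
(5,3): flips 1 -> legal

Answer: (1,5) (2,0) (2,1) (2,4) (2,5) (3,0) (3,5) (4,0) (5,3)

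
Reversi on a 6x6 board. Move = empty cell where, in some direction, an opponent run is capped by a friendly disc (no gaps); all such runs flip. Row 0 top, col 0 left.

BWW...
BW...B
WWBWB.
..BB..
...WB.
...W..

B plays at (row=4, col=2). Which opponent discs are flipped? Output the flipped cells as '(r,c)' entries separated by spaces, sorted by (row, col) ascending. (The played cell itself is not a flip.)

Dir NW: first cell '.' (not opp) -> no flip
Dir N: first cell 'B' (not opp) -> no flip
Dir NE: first cell 'B' (not opp) -> no flip
Dir W: first cell '.' (not opp) -> no flip
Dir E: opp run (4,3) capped by B -> flip
Dir SW: first cell '.' (not opp) -> no flip
Dir S: first cell '.' (not opp) -> no flip
Dir SE: opp run (5,3), next=edge -> no flip

Answer: (4,3)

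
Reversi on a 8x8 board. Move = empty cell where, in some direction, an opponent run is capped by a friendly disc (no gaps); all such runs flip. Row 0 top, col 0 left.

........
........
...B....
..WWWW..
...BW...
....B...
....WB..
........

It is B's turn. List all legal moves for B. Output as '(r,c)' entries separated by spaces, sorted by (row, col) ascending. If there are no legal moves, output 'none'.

Answer: (2,1) (2,4) (2,5) (4,1) (4,5) (6,3) (7,4)

Derivation:
(2,1): flips 1 -> legal
(2,2): no bracket -> illegal
(2,4): flips 2 -> legal
(2,5): flips 1 -> legal
(2,6): no bracket -> illegal
(3,1): no bracket -> illegal
(3,6): no bracket -> illegal
(4,1): flips 1 -> legal
(4,2): no bracket -> illegal
(4,5): flips 2 -> legal
(4,6): no bracket -> illegal
(5,3): no bracket -> illegal
(5,5): no bracket -> illegal
(6,3): flips 1 -> legal
(7,3): no bracket -> illegal
(7,4): flips 1 -> legal
(7,5): no bracket -> illegal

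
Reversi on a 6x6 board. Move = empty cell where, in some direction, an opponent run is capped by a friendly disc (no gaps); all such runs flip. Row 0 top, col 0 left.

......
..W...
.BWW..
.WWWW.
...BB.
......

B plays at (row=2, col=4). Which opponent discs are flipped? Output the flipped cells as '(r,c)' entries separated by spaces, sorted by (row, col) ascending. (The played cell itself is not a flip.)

Answer: (2,2) (2,3) (3,4)

Derivation:
Dir NW: first cell '.' (not opp) -> no flip
Dir N: first cell '.' (not opp) -> no flip
Dir NE: first cell '.' (not opp) -> no flip
Dir W: opp run (2,3) (2,2) capped by B -> flip
Dir E: first cell '.' (not opp) -> no flip
Dir SW: opp run (3,3), next='.' -> no flip
Dir S: opp run (3,4) capped by B -> flip
Dir SE: first cell '.' (not opp) -> no flip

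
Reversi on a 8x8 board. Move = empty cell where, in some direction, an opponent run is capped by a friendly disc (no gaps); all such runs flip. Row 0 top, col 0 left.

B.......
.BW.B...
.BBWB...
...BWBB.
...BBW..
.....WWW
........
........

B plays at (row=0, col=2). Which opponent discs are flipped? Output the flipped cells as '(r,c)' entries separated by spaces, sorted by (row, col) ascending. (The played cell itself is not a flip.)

Dir NW: edge -> no flip
Dir N: edge -> no flip
Dir NE: edge -> no flip
Dir W: first cell '.' (not opp) -> no flip
Dir E: first cell '.' (not opp) -> no flip
Dir SW: first cell 'B' (not opp) -> no flip
Dir S: opp run (1,2) capped by B -> flip
Dir SE: first cell '.' (not opp) -> no flip

Answer: (1,2)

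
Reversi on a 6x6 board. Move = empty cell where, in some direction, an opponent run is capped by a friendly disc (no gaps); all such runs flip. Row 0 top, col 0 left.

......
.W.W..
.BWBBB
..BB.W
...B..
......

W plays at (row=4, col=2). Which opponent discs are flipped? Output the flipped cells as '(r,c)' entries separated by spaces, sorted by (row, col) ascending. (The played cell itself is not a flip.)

Dir NW: first cell '.' (not opp) -> no flip
Dir N: opp run (3,2) capped by W -> flip
Dir NE: opp run (3,3) (2,4), next='.' -> no flip
Dir W: first cell '.' (not opp) -> no flip
Dir E: opp run (4,3), next='.' -> no flip
Dir SW: first cell '.' (not opp) -> no flip
Dir S: first cell '.' (not opp) -> no flip
Dir SE: first cell '.' (not opp) -> no flip

Answer: (3,2)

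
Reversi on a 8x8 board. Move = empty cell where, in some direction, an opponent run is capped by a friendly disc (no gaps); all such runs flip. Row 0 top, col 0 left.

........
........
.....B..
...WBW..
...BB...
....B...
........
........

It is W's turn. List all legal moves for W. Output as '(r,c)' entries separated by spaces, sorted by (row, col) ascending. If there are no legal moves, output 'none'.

Answer: (1,5) (5,3) (5,5)

Derivation:
(1,4): no bracket -> illegal
(1,5): flips 1 -> legal
(1,6): no bracket -> illegal
(2,3): no bracket -> illegal
(2,4): no bracket -> illegal
(2,6): no bracket -> illegal
(3,2): no bracket -> illegal
(3,6): no bracket -> illegal
(4,2): no bracket -> illegal
(4,5): no bracket -> illegal
(5,2): no bracket -> illegal
(5,3): flips 2 -> legal
(5,5): flips 1 -> legal
(6,3): no bracket -> illegal
(6,4): no bracket -> illegal
(6,5): no bracket -> illegal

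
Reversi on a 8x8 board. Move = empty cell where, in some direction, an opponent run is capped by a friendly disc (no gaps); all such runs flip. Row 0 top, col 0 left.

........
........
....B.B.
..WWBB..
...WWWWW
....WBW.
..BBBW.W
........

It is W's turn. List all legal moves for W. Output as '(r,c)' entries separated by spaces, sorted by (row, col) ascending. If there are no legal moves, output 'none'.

(1,3): flips 2 -> legal
(1,4): flips 2 -> legal
(1,5): flips 1 -> legal
(1,6): no bracket -> illegal
(1,7): flips 2 -> legal
(2,3): flips 1 -> legal
(2,5): flips 2 -> legal
(2,7): no bracket -> illegal
(3,6): flips 2 -> legal
(3,7): no bracket -> illegal
(5,1): no bracket -> illegal
(5,2): no bracket -> illegal
(5,3): no bracket -> illegal
(6,1): flips 3 -> legal
(6,6): flips 1 -> legal
(7,1): no bracket -> illegal
(7,2): flips 1 -> legal
(7,3): flips 2 -> legal
(7,4): flips 1 -> legal
(7,5): no bracket -> illegal

Answer: (1,3) (1,4) (1,5) (1,7) (2,3) (2,5) (3,6) (6,1) (6,6) (7,2) (7,3) (7,4)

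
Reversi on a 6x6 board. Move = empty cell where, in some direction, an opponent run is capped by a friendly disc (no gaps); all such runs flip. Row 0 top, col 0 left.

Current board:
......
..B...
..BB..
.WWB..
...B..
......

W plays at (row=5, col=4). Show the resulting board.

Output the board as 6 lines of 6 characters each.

Place W at (5,4); scan 8 dirs for brackets.
Dir NW: opp run (4,3) capped by W -> flip
Dir N: first cell '.' (not opp) -> no flip
Dir NE: first cell '.' (not opp) -> no flip
Dir W: first cell '.' (not opp) -> no flip
Dir E: first cell '.' (not opp) -> no flip
Dir SW: edge -> no flip
Dir S: edge -> no flip
Dir SE: edge -> no flip
All flips: (4,3)

Answer: ......
..B...
..BB..
.WWB..
...W..
....W.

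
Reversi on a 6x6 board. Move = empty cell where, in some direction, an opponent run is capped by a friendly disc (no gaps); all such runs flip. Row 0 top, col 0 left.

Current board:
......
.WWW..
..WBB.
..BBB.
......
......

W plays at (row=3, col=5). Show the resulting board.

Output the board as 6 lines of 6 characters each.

Place W at (3,5); scan 8 dirs for brackets.
Dir NW: opp run (2,4) capped by W -> flip
Dir N: first cell '.' (not opp) -> no flip
Dir NE: edge -> no flip
Dir W: opp run (3,4) (3,3) (3,2), next='.' -> no flip
Dir E: edge -> no flip
Dir SW: first cell '.' (not opp) -> no flip
Dir S: first cell '.' (not opp) -> no flip
Dir SE: edge -> no flip
All flips: (2,4)

Answer: ......
.WWW..
..WBW.
..BBBW
......
......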